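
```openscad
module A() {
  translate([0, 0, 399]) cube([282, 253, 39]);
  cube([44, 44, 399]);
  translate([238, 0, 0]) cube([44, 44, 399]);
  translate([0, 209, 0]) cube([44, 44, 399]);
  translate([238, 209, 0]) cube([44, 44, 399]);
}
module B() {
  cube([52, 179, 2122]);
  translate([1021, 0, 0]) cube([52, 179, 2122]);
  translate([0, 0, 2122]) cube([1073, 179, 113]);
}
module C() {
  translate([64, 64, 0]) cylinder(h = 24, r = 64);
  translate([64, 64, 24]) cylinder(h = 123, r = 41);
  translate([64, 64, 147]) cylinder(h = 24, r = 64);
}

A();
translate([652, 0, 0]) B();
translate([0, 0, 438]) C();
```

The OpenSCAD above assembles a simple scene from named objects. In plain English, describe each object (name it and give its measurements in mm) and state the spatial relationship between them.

A is a simple wooden stool: a rectangular seat 282 mm (x) by 253 mm (y), 39 mm thick, top face at z = 438 mm, on four square legs, each 44×44 mm in cross-section. The legs rest on z = 0, each flush with a corner of the seat.

B is a rectangular door frame: two vertical jambs of 52×179 mm section, 2122 mm tall, with a clear opening 969 mm wide between their inner faces. A header 113 mm tall and 179 mm deep lies on top of the jambs and spans the full outside width.

C is a spool: two coaxial disc flanges of radius 64 mm and thickness 24 mm, joined by a core cylinder of radius 41 mm and height 123 mm. The lower flange rests on z = 0 and the three cylinders share a vertical axis.

The door frame is on the floor beside the stool on its +x side. The spool is on top of the stool.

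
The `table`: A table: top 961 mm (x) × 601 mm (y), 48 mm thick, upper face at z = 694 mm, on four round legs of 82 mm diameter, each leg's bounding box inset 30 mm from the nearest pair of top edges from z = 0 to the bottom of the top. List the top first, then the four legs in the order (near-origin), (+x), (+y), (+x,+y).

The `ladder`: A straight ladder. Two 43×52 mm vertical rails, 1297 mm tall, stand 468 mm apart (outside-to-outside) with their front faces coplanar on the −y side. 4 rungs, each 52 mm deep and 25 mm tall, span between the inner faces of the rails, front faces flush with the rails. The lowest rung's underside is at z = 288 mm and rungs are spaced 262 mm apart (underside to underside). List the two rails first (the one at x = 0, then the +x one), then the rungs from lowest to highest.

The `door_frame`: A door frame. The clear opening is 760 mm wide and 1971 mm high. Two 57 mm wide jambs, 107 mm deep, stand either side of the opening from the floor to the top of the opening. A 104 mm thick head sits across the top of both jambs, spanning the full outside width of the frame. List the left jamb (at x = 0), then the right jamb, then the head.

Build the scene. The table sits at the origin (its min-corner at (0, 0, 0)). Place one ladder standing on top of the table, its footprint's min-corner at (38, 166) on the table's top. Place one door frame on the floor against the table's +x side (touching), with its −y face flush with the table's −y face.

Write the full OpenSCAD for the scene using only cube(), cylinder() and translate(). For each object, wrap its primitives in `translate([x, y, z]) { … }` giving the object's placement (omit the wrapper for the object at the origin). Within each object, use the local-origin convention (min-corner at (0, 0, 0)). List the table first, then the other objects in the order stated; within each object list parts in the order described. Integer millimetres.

translate([0, 0, 646]) cube([961, 601, 48]);
translate([71, 71, 0]) cylinder(h = 646, r = 41);
translate([890, 71, 0]) cylinder(h = 646, r = 41);
translate([71, 530, 0]) cylinder(h = 646, r = 41);
translate([890, 530, 0]) cylinder(h = 646, r = 41);
translate([38, 166, 694]) {
  cube([43, 52, 1297]);
  translate([425, 0, 0]) cube([43, 52, 1297]);
  translate([43, 0, 288]) cube([382, 52, 25]);
  translate([43, 0, 550]) cube([382, 52, 25]);
  translate([43, 0, 812]) cube([382, 52, 25]);
  translate([43, 0, 1074]) cube([382, 52, 25]);
}
translate([961, 0, 0]) {
  cube([57, 107, 1971]);
  translate([817, 0, 0]) cube([57, 107, 1971]);
  translate([0, 0, 1971]) cube([874, 107, 104]);
}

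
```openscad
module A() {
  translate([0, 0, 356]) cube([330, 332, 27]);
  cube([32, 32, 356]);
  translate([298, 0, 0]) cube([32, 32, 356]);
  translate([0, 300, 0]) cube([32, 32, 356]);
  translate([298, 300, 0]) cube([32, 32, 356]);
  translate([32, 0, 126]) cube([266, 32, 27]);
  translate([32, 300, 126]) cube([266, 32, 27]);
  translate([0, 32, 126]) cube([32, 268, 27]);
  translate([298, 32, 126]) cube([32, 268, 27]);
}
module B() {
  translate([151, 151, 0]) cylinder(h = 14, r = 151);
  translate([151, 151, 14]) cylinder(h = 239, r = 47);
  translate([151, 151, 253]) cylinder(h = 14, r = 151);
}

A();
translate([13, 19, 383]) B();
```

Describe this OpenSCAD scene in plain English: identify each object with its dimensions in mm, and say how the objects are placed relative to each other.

A is a simple wooden stool: a rectangular seat 330 mm (x) by 332 mm (y), 27 mm thick, top face at z = 383 mm, on four square legs, each 32×32 mm in cross-section. The legs rest on z = 0, each flush with a corner of the seat. Four stretchers, 32 mm wide and 27 mm tall, connect adjacent legs with their undersides at z = 126 mm, each running between the inner faces of the legs it joins and aligned with the legs' outer faces on the other axis.

B is a spool: two coaxial disc flanges of radius 151 mm and thickness 14 mm, joined by a core cylinder of radius 47 mm and height 239 mm. The lower flange rests on z = 0 and the three cylinders share a vertical axis.

The spool is on top of the stool.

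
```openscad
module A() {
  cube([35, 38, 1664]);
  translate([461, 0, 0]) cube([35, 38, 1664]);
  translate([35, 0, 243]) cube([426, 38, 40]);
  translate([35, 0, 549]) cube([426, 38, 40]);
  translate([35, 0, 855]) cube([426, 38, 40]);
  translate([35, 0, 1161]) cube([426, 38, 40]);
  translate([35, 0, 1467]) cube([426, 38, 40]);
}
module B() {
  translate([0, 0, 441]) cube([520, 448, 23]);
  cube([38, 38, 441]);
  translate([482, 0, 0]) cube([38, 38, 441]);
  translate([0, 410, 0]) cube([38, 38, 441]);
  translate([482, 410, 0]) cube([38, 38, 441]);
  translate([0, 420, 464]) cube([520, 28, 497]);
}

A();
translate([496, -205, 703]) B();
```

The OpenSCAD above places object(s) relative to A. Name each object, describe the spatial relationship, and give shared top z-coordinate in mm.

A is a ladder. B is a chair. The chair is beside the ladder with their tops flush at z = 1664. The shared top z-coordinate is 1664 mm.

Both tops at z = 1664 mm.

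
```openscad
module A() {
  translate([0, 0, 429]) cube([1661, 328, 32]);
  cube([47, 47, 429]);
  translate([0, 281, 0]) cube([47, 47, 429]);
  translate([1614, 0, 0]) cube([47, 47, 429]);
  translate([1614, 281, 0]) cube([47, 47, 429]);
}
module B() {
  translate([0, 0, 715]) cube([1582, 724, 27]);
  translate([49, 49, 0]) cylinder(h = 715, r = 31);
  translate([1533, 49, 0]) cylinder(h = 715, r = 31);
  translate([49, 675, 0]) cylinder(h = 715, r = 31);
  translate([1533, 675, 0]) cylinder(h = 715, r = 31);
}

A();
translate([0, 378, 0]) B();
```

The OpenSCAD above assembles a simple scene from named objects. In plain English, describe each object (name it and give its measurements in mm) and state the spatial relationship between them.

A is a long wooden bench with a 1661 mm (x) × 328 mm (y) seat, 32 mm thick, its top surface 461 mm above the floor. Four 47 mm square legs at the seat corners, flush with the edges, run from z = 0 to the seat underside.

B is a table: top 1582 mm (x) × 724 mm (y), 27 mm thick, upper face at z = 742 mm, on four round legs of 62 mm diameter, each leg's bounding box inset 18 mm from the nearest pair of top edges, running from z = 0 to the bottom of the top.

The table is on the floor beside the bench on its +y side.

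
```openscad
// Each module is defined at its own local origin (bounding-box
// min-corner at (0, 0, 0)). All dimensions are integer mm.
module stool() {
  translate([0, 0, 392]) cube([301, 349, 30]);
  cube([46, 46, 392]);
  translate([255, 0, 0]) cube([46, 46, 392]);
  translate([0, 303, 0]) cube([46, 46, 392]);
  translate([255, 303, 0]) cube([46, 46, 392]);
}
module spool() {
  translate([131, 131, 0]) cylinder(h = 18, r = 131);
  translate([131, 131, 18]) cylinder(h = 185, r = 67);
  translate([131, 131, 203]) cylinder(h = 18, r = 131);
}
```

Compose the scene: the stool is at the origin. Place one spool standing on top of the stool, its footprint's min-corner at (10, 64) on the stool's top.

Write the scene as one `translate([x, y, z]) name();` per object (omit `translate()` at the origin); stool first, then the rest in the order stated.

stool();
translate([10, 64, 422]) spool();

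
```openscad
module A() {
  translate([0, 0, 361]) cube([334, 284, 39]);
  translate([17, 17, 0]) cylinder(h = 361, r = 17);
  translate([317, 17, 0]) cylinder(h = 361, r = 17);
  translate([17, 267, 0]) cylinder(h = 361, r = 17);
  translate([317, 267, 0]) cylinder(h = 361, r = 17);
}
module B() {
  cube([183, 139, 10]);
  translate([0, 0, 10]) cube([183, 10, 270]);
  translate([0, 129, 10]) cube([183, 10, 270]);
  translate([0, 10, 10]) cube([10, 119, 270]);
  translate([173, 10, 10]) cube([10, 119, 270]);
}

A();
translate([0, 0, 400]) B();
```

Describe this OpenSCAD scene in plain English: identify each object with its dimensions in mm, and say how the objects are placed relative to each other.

A is a four-legged stool. The seat is a 334×284×39 mm slab whose top surface is at z = 400 mm; four round legs, each 34 mm in diameter, run from the floor (z = 0) to the underside of the seat, each leg's axis is inset half a diameter from the nearest pair of seat edges (so the leg's bounding box is flush with the corner).

B is an open storage box with external size 183×139×280 mm and wall thickness 10 mm (the base is also 10 mm thick). The base covers the whole footprint; the four walls stand on the base, with the y-facing walls full-width and the x-facing walls fitting between their inner faces.

The open box is on top of the stool.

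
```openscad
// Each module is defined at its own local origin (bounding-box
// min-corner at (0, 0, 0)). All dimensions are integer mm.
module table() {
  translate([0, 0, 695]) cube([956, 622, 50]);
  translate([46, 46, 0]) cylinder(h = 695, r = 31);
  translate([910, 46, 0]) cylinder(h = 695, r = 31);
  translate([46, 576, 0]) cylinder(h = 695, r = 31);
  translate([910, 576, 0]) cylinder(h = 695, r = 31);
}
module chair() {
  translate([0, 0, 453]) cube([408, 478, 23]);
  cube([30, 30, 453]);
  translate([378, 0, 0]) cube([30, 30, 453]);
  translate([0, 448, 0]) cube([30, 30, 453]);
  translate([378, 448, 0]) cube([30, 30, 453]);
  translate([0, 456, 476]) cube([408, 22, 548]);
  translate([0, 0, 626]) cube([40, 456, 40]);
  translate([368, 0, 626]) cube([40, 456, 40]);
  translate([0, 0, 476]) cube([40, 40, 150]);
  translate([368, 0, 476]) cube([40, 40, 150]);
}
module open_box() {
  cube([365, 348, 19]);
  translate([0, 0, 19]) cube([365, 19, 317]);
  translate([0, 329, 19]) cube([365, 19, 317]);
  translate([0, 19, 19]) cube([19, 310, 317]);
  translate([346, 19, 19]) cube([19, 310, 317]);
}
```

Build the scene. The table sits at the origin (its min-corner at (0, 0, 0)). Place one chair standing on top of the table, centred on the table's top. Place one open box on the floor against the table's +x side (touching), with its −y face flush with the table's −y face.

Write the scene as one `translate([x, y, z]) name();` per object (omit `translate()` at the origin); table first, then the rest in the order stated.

table();
translate([274, 72, 745]) chair();
translate([956, 0, 0]) open_box();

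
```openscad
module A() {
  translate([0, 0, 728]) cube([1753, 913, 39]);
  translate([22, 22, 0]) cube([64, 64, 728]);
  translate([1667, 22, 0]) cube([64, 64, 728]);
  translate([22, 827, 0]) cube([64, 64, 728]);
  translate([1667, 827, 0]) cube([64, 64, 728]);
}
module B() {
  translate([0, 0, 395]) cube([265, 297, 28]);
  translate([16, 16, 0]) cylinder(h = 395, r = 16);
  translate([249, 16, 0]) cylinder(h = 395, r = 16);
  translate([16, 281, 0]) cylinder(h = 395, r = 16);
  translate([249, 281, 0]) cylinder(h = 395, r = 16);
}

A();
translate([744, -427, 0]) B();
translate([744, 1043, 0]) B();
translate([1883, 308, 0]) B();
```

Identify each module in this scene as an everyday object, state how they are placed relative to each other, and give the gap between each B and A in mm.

A is a table. B is a stool. Three stools sit around the table at the −y, +y, +x sides. The gap between each stool and the table is 130 mm.

Each stool's nearest face is 130 mm from the table's bounding box.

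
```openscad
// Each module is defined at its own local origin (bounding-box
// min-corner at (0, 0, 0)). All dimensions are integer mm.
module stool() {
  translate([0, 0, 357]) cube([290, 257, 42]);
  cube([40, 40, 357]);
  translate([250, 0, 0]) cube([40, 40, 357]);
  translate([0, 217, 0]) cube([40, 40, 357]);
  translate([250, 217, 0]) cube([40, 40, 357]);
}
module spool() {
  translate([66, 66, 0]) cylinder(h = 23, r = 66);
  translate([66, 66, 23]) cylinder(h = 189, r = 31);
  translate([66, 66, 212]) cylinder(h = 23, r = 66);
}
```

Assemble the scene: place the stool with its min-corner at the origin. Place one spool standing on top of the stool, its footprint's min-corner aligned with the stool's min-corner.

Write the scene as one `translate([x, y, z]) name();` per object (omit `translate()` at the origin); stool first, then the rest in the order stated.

stool();
translate([0, 0, 399]) spool();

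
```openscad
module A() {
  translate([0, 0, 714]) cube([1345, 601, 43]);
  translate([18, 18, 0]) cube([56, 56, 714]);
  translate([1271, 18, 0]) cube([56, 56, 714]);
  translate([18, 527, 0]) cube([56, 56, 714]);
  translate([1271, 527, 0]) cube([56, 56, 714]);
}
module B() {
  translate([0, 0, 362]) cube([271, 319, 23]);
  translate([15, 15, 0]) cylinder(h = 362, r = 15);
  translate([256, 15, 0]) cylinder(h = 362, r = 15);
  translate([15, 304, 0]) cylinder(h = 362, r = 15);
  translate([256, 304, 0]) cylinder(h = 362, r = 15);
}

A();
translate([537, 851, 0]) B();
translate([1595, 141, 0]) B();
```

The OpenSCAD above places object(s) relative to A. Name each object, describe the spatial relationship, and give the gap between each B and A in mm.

A is a table. B is a stool. Two stools sit around the table at the +y, +x sides. The gap between each stool and the table is 250 mm.

Each stool's nearest face is 250 mm from the table's bounding box.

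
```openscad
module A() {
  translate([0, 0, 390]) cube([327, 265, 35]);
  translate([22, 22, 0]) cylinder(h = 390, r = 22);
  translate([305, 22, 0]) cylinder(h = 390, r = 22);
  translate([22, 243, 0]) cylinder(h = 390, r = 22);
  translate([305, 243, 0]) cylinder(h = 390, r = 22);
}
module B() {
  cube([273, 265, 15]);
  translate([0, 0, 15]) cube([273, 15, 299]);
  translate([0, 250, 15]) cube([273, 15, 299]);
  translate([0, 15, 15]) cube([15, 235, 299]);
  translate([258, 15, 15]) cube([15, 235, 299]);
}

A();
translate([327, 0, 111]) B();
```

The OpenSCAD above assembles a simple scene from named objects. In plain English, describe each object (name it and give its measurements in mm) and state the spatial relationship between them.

A is a four-legged stool. The seat is a 327×265×35 mm slab whose top surface is at z = 425 mm; four round legs, each 44 mm in diameter, run from the floor (z = 0) to the underside of the seat, each leg's axis is inset half a diameter from the nearest pair of seat edges (so the leg's bounding box is flush with the corner).

B is an open-topped rectangular box: outside dimensions 273×265×314 mm, with a uniform wall and base thickness of 15 mm. The base is a full 273×265 slab on the floor; four walls sit on top of the base. The front and back walls (the −y and +y sides) span the full width; the two side walls fit between them.

The open box is beside the stool with their tops flush at z = 425.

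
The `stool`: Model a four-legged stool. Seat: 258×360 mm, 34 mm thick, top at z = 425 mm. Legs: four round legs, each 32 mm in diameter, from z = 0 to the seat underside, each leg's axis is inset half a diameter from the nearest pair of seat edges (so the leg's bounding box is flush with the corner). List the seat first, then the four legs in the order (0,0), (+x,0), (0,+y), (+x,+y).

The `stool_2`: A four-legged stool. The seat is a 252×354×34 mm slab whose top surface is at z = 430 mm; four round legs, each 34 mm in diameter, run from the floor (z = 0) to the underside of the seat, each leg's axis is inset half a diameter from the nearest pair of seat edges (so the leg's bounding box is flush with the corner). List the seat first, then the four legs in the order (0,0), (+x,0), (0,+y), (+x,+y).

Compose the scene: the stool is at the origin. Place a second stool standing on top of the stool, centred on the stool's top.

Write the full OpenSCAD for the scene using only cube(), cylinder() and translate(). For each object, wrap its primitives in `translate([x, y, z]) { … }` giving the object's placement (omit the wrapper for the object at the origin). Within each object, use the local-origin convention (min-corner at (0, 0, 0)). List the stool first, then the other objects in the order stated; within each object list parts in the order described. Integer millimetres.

translate([0, 0, 391]) cube([258, 360, 34]);
translate([16, 16, 0]) cylinder(h = 391, r = 16);
translate([242, 16, 0]) cylinder(h = 391, r = 16);
translate([16, 344, 0]) cylinder(h = 391, r = 16);
translate([242, 344, 0]) cylinder(h = 391, r = 16);
translate([3, 3, 425]) {
  translate([0, 0, 396]) cube([252, 354, 34]);
  translate([17, 17, 0]) cylinder(h = 396, r = 17);
  translate([235, 17, 0]) cylinder(h = 396, r = 17);
  translate([17, 337, 0]) cylinder(h = 396, r = 17);
  translate([235, 337, 0]) cylinder(h = 396, r = 17);
}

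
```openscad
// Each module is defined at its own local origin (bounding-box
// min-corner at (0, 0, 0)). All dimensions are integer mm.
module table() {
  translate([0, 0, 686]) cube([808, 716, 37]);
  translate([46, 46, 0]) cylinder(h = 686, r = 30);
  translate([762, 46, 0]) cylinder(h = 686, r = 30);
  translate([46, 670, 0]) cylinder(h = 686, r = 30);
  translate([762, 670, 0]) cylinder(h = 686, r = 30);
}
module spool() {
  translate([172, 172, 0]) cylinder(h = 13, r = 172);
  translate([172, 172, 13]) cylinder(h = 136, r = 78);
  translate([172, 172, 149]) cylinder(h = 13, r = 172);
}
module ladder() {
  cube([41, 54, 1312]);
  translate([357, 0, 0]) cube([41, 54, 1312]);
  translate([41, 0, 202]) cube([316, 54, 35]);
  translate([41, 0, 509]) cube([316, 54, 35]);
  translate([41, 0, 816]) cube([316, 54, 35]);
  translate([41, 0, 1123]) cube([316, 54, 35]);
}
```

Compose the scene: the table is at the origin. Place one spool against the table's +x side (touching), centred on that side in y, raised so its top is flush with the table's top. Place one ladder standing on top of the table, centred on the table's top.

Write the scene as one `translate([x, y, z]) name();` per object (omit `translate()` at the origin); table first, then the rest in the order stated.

table();
translate([808, 186, 561]) spool();
translate([205, 331, 723]) ladder();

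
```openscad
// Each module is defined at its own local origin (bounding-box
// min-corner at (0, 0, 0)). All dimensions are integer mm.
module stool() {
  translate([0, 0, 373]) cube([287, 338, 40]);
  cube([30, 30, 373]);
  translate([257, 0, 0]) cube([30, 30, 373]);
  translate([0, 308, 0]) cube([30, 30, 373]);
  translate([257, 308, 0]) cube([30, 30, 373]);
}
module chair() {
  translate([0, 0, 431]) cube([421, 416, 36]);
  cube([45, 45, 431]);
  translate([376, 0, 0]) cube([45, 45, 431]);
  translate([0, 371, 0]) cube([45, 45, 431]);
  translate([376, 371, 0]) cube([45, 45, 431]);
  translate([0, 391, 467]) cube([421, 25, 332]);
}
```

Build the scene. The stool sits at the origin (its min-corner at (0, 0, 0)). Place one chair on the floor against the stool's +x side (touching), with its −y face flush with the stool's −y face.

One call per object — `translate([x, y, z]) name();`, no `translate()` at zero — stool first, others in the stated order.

stool();
translate([287, 0, 0]) chair();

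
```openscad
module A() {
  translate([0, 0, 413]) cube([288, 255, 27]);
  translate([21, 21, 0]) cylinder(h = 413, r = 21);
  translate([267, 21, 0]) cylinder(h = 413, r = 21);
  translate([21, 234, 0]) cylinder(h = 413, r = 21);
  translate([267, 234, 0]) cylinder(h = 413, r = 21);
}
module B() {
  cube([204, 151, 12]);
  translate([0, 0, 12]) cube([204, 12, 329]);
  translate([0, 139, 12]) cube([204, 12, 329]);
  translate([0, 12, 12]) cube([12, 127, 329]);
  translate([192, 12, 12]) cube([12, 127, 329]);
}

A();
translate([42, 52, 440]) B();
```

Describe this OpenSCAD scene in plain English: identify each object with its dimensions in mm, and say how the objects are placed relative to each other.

A is a four-legged stool. The seat is a 288×255×27 mm slab whose top surface is at z = 440 mm; four round legs, each 42 mm in diameter, run from the floor (z = 0) to the underside of the seat, each leg's axis is inset half a diameter from the nearest pair of seat edges (so the leg's bounding box is flush with the corner).

B is an open storage box with external size 204×151×341 mm and wall thickness 12 mm (the base is also 12 mm thick). The base covers the whole footprint; the four walls stand on the base, with the y-facing walls full-width and the x-facing walls fitting between their inner faces.

The open box is on top of the stool, centred.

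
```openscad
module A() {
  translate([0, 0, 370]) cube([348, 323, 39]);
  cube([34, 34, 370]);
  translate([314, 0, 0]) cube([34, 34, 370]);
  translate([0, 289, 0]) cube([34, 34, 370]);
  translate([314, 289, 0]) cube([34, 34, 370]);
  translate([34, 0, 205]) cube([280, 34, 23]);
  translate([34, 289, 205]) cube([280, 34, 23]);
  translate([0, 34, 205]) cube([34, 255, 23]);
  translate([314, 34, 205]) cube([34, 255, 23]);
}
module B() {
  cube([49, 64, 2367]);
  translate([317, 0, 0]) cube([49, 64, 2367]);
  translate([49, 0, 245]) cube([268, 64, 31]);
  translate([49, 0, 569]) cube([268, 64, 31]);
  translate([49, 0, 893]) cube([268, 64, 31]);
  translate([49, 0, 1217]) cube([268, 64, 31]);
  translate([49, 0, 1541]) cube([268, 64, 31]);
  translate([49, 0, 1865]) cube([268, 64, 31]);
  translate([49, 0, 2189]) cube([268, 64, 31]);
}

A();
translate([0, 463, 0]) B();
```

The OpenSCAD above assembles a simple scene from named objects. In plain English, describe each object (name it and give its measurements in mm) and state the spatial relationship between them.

A is a four-legged stool. The seat is a 348×323×39 mm slab whose top surface is at z = 409 mm; four square legs, each 34×34 mm in cross-section, run from the floor (z = 0) to the underside of the seat, each flush with a corner of the seat. Four stretchers, 34 mm wide and 23 mm tall, connect adjacent legs with their undersides at z = 205 mm, each running between the inner faces of the legs it joins and aligned with the legs' outer faces on the other axis.

B is a straight ladder. Two 49×64 mm vertical rails, 2367 mm tall, stand 366 mm apart (outside-to-outside) with their front faces coplanar on the −y side. 7 rungs, each 64 mm deep and 31 mm tall, span between the inner faces of the rails, front faces flush with the rails. The lowest rung's underside is at z = 245 mm and rungs are spaced 324 mm apart (underside to underside).

The ladder is on the floor beside the stool on its +y side.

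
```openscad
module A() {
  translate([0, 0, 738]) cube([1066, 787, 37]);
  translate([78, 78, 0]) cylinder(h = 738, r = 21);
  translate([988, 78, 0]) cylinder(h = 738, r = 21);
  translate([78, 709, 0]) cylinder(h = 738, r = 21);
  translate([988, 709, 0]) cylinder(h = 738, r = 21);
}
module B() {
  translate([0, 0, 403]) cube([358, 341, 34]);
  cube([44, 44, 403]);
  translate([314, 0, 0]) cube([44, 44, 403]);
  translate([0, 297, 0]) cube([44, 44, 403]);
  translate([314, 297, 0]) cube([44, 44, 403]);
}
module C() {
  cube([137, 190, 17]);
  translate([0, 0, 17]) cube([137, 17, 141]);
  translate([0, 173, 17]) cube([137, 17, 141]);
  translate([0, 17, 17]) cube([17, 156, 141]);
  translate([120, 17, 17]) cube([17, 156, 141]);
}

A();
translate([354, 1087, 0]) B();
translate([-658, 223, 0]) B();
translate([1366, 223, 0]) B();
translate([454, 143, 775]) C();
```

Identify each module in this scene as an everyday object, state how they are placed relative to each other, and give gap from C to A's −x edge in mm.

A is a table. B is a stool. C is an open box. Three stools sit around the table at the +y, −x, +x sides. The open box is on top of the table. The gap from the open box to the table's −x edge is 454 mm.

The open box's min-x is at 454; the table's min-x is 0; gap = 454 mm.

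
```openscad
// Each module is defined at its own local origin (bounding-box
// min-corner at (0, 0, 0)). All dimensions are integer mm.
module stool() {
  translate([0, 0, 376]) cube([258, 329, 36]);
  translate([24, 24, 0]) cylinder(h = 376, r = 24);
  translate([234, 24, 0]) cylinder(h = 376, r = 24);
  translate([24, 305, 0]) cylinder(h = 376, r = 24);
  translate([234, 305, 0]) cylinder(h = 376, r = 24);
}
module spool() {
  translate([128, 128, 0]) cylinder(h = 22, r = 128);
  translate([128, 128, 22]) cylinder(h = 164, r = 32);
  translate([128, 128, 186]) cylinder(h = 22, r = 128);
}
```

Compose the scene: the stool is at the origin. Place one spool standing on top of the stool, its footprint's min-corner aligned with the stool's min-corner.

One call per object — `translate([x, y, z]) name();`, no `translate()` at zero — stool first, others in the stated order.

stool();
translate([0, 0, 412]) spool();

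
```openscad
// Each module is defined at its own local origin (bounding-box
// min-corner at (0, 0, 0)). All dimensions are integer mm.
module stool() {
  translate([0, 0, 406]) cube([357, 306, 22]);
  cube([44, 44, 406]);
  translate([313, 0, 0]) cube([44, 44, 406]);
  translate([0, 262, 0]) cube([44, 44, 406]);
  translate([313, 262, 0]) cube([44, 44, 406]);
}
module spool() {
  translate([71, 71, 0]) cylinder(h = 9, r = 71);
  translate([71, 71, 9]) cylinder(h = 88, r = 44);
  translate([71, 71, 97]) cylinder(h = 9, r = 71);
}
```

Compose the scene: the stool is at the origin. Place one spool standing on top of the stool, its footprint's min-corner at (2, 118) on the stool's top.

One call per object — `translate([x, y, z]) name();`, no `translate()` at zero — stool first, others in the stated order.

stool();
translate([2, 118, 428]) spool();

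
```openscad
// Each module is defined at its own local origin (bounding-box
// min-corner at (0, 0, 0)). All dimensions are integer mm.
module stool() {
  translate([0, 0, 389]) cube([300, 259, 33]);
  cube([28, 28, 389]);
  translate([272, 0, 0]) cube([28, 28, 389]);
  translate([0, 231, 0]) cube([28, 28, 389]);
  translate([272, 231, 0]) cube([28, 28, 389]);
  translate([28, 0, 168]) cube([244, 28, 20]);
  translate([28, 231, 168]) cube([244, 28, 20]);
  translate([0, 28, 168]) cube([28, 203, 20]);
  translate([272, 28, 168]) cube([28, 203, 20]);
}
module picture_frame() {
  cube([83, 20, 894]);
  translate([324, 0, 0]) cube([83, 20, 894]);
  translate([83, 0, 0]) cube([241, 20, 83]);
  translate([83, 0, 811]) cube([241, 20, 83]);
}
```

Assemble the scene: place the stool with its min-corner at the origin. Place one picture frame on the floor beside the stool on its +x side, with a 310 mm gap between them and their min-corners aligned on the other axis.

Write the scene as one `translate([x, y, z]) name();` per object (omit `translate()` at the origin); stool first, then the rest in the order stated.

stool();
translate([610, 0, 0]) picture_frame();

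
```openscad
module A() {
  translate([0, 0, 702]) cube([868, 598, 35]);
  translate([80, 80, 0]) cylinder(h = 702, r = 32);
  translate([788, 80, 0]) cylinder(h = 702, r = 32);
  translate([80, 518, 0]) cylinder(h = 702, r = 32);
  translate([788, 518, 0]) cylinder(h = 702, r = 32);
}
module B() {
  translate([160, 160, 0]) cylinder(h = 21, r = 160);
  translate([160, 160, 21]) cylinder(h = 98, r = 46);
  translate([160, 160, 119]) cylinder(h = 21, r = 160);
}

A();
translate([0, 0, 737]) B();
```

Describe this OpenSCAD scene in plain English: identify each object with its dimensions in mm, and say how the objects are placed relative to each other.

A is a table with a 868×598 mm rectangular top, 35 mm thick, top surface at z = 737 mm, supported by four round legs of 64 mm diameter, each leg's bounding box inset 48 mm from the nearest pair of top edges, running from the floor.

B is a spool: two coaxial disc flanges of radius 160 mm and thickness 21 mm, joined by a core cylinder of radius 46 mm and height 98 mm. The lower flange rests on z = 0 and the three cylinders share a vertical axis.

The spool is on top of the table.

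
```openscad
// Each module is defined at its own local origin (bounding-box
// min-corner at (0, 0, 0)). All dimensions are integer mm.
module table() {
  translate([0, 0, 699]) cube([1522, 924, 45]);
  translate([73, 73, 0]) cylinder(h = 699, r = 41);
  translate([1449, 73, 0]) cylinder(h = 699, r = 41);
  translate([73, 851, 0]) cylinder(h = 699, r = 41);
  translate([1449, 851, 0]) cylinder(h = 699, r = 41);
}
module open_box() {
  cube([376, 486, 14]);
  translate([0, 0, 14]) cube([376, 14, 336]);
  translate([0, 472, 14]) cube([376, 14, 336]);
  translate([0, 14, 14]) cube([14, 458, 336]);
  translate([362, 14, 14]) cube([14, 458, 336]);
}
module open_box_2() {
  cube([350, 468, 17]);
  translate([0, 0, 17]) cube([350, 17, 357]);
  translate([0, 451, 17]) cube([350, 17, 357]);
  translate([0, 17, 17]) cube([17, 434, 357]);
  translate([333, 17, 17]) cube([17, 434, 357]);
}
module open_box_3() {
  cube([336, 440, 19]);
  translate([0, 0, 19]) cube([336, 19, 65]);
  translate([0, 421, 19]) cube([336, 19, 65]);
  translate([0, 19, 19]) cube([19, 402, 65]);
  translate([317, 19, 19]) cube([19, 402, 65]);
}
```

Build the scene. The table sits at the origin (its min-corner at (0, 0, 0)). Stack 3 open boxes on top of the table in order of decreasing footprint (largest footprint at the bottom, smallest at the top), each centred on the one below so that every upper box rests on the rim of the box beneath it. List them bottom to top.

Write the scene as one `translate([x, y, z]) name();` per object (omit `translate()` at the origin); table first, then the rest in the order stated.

table();
translate([573, 219, 744]) open_box();
translate([586, 228, 1094]) open_box_2();
translate([593, 242, 1468]) open_box_3();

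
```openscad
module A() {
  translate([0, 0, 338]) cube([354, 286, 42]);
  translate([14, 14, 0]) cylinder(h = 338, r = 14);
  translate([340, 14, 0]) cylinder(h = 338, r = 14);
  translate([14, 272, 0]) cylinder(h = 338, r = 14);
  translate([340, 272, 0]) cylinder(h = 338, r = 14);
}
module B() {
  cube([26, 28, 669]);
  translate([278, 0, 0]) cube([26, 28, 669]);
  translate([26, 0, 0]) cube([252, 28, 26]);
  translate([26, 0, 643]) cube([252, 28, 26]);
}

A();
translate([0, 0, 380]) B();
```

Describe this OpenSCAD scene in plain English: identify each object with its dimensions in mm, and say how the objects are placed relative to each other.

A is a simple wooden stool: a rectangular seat 354 mm (x) by 286 mm (y), 42 mm thick, top face at z = 380 mm, on four round legs, each 28 mm in diameter. The legs rest on z = 0, each leg's axis is inset half a diameter from the nearest pair of seat edges (so the leg's bounding box is flush with the corner).

B is a rectangular picture frame lying in the x–z plane (depth along y). The opening is 252 mm wide (x) by 617 mm tall (z), surrounded by a border 26 mm wide on all four sides. The frame is 28 mm deep and is made of two full-height vertical stiles with two horizontal rails fitted between them.

The picture frame is on top of the stool.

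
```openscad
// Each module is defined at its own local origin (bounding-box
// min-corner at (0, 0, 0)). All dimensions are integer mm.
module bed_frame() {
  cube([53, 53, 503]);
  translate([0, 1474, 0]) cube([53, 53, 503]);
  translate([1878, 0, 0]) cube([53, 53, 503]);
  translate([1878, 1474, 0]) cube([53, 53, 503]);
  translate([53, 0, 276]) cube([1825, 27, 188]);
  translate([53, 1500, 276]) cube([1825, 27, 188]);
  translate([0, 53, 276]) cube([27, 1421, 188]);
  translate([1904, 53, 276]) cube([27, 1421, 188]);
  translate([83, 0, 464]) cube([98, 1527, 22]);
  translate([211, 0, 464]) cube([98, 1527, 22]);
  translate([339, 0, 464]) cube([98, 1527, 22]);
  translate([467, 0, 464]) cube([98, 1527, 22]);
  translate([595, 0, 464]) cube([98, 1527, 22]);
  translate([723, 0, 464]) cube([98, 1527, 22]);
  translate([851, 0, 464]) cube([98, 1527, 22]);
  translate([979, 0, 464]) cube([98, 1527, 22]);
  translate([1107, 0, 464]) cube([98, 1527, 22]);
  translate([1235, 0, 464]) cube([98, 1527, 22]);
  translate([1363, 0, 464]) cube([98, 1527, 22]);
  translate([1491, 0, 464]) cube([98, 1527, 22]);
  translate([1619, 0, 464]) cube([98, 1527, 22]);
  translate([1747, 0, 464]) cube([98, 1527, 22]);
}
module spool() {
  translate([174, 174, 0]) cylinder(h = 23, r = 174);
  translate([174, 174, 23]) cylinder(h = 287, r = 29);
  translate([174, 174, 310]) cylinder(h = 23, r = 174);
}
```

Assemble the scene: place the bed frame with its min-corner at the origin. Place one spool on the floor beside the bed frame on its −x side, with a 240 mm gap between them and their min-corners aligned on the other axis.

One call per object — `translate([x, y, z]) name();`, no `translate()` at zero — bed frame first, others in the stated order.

bed_frame();
translate([-588, 0, 0]) spool();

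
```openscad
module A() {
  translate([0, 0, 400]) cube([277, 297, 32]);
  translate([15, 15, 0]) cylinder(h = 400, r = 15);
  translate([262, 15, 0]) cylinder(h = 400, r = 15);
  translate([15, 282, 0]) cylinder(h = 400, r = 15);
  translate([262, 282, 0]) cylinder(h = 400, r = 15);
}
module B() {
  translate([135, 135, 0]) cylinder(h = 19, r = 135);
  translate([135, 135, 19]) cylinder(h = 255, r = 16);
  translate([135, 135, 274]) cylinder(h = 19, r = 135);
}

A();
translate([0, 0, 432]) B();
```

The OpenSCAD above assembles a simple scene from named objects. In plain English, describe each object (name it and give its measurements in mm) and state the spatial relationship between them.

A is a four-legged stool. The seat is a 277×297×32 mm slab whose top surface is at z = 432 mm; four round legs, each 30 mm in diameter, run from the floor (z = 0) to the underside of the seat, each leg's axis is inset half a diameter from the nearest pair of seat edges (so the leg's bounding box is flush with the corner).

B is a spool: two coaxial disc flanges of radius 135 mm and thickness 19 mm, joined by a core cylinder of radius 16 mm and height 255 mm. The lower flange rests on z = 0 and the three cylinders share a vertical axis.

The spool is on top of the stool.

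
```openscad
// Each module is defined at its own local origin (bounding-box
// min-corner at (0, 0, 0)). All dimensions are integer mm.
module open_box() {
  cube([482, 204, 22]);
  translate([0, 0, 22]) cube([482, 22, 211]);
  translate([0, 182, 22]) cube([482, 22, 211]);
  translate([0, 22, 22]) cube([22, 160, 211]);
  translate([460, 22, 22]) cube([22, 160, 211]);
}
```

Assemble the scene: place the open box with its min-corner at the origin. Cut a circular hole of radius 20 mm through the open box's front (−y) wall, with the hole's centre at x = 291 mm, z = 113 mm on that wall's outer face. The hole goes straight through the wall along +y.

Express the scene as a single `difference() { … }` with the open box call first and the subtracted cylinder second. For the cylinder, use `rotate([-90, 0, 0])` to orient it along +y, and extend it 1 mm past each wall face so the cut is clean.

difference() {
  open_box();
  translate([291, -1, 113]) rotate([-90, 0, 0]) cylinder(h = 24, r = 20);
}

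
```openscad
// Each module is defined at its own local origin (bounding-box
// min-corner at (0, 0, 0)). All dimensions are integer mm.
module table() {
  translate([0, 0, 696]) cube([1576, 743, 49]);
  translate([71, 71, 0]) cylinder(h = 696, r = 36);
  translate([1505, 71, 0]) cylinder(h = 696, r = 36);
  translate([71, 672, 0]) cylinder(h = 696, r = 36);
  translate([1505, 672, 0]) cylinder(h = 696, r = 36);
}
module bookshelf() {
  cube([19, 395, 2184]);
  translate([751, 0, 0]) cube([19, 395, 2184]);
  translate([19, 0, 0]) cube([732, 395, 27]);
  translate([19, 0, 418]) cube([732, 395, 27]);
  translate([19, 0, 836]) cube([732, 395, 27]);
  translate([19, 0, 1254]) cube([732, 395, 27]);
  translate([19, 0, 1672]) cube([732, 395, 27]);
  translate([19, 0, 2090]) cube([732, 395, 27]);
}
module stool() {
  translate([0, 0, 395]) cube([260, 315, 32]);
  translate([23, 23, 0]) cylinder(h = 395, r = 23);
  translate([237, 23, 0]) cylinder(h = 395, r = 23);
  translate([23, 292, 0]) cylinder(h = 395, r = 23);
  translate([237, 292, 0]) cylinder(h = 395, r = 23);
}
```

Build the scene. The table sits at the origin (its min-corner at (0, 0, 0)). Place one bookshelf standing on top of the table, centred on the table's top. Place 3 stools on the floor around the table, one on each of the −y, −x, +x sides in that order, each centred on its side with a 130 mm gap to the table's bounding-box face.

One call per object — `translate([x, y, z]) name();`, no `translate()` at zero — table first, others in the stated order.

table();
translate([403, 174, 745]) bookshelf();
translate([658, -445, 0]) stool();
translate([-390, 214, 0]) stool();
translate([1706, 214, 0]) stool();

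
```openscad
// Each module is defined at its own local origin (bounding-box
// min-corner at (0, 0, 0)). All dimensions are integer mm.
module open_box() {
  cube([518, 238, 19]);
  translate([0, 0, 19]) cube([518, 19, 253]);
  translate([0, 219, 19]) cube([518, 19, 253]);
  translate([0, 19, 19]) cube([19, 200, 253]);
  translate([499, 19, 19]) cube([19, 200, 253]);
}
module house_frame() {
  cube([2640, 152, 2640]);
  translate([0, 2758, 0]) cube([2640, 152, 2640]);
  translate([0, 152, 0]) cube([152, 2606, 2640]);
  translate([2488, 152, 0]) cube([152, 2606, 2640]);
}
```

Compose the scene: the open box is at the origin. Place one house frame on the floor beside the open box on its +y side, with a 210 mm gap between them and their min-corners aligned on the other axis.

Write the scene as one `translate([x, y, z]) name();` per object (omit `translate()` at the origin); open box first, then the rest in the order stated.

open_box();
translate([0, 448, 0]) house_frame();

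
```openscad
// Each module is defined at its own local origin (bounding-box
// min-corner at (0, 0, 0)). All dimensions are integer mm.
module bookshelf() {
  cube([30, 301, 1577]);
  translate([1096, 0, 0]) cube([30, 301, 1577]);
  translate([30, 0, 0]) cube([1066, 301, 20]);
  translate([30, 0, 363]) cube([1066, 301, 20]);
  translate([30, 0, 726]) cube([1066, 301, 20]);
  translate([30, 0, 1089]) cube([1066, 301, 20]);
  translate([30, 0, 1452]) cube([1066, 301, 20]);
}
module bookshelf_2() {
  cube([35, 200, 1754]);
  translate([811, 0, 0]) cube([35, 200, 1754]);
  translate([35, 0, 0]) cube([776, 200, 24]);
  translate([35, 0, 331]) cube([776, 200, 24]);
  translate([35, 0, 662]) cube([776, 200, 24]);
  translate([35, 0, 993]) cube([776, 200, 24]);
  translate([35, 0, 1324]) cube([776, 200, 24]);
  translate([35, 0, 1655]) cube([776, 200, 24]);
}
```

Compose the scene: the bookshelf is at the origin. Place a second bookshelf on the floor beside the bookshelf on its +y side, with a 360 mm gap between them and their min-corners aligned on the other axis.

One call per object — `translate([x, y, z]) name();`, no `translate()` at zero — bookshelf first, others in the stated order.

bookshelf();
translate([0, 661, 0]) bookshelf_2();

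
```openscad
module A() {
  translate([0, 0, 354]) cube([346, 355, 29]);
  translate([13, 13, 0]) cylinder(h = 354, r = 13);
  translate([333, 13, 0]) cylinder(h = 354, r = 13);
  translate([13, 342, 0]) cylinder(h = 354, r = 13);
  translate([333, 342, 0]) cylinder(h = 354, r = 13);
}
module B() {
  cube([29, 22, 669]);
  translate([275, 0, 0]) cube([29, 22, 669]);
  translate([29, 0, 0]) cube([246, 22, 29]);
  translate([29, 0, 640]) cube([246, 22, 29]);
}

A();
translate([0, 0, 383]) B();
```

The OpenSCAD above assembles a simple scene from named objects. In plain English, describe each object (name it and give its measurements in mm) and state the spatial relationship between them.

A is a four-legged stool. The seat is 346×355 mm, 29 mm thick, top at z = 383 mm. It stands on four round legs, each 26 mm in diameter, from z = 0 to the seat underside, each leg's axis is inset half a diameter from the nearest pair of seat edges (so the leg's bounding box is flush with the corner).

B is a rectangular picture frame lying in the x–z plane (depth along y). The opening is 246 mm wide (x) by 611 mm tall (z), surrounded by a border 29 mm wide on all four sides. The frame is 22 mm deep and is made of two full-height vertical stiles with two horizontal rails fitted between them.

The picture frame is on top of the stool.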